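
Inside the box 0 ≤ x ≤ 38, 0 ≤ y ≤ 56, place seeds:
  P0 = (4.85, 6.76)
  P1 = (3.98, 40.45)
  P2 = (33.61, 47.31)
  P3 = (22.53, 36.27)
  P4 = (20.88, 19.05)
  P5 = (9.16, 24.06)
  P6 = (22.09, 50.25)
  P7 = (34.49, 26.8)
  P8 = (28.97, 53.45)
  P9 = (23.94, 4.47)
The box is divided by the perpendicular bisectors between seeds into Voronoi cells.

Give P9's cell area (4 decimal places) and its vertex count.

Area of P9's cell: 287.8022 (5 vertices)

1. box [0,38]×[0,56]: [(0, 0) (38, 0) (38, 56) (0, 56)]
2. ⊥bis P9·P0 via (14.395,5.615): [(13.7214, 0) (38, 0) (38, 56) (20.4391, 56)]  |A|=1171.5053
3. ⊥bis P9·P1 via (13.96,22.46): [(16.5908, 23.9194) (13.7214, 0) (38, 0) (38, 35.7963)]  |A|=673.5499
4. ⊥bis P9·P2 via (28.775,25.89): [(22.6394, 27.2749) (16.5908, 23.9194) (13.7214, 0) (38, 0) (38, 23.8077)]  |A|=581.4744
5. ⊥bis P9·P3 via (23.235,20.37): [(16.1272, 20.0548) (13.7214, 0) (38, 0) (38, 21.0247)]  |A|=473.3859
6. ⊥bis P9·P4 via (22.41,11.76): [(14.9442, 10.1931) (13.7214, 0) (38, 0) (38, 15.032)]  |A|=297.0242
7. ⊥bis P9·P5 via (16.55,14.265): [(14.9442, 10.1931) (13.7214, 0) (38, 0) (38, 15.032)]  |A|=297.0242
8. ⊥bis P9·P6 via (23.015,27.36): [(14.9442, 10.1931) (13.7214, 0) (38, 0) (38, 15.032)]  |A|=297.0242
9. ⊥bis P9·P7 via (29.215,15.635): [(32.8009, 13.9408) (14.9442, 10.1931) (13.7214, 0) (38, 0) (38, 11.4845)]  |A|=287.8022
10. ⊥bis P9·P8 via (26.455,28.96): [(32.8009, 13.9408) (14.9442, 10.1931) (13.7214, 0) (38, 0) (38, 11.4845)]  |A|=287.8022
11. canonical 5-gon: [(32.8009, 13.9408) (14.9442, 10.1931) (13.7214, 0) (38, 0) (38, 11.4845)]
12. shoelace: 287.8022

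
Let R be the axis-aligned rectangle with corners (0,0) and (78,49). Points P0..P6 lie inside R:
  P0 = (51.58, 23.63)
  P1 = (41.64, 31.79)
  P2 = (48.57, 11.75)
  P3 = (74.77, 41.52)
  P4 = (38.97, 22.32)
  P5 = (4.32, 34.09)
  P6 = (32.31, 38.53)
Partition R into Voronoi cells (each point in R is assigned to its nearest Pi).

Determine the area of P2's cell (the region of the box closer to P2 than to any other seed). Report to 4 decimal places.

Area of P2's cell: 669.3486

1. box [0,78]×[0,49]: [(0, 0) (78, 0) (78, 49) (0, 49)]
2. ⊥bis P2·P0 via (50.075,17.69): [(0, 30.3774) (0, 0) (78, 0) (78, 10.6147)]  |A|=1598.6911
3. ⊥bis P2·P1 via (45.105,21.77): [(40.3973, 20.142) (0, 6.1723) (0, 0) (78, 0) (78, 10.6147)]  |A|=1109.7825
4. ⊥bis P2·P3 via (61.67,26.635): [(40.3973, 20.142) (0, 6.1723) (0, 0) (78, 0) (78, 10.6147)]  |A|=1109.7825
5. ⊥bis P2·P4 via (43.77,17.035): [(45.7091, 18.7962) (25.0138, 0) (78, 0) (78, 10.6147)]  |A|=669.3486
6. ⊥bis P2·P5 via (26.445,22.92): [(45.7091, 18.7962) (25.0138, 0) (78, 0) (78, 10.6147)]  |A|=669.3486
7. ⊥bis P2·P6 via (40.44,25.14): [(45.7091, 18.7962) (25.0138, 0) (78, 0) (78, 10.6147)]  |A|=669.3486
8. canonical 4-gon: [(45.7091, 18.7962) (25.0138, 0) (78, 0) (78, 10.6147)]
9. shoelace: 669.3486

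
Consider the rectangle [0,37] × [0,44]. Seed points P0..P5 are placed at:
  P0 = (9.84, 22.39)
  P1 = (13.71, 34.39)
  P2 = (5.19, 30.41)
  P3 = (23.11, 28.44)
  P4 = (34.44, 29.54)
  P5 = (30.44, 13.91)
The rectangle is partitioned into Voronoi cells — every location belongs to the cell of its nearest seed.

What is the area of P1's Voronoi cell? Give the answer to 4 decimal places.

1. box [0,37]×[0,44]: [(0, 0) (37, 0) (37, 44) (0, 44)]
2. ⊥bis P1·P0 via (11.775,28.39): [(0, 32.1874) (37, 20.2549) (37, 44) (0, 44)]  |A|=657.8161
3. ⊥bis P1·P2 via (9.45,32.4): [(11.2431, 28.5615) (37, 20.2549) (37, 44) (4.0312, 44)]  |A|=560.2933
4. ⊥bis P1·P3 via (18.41,31.415): [(11.2431, 28.5615) (15.695, 27.1258) (26.376, 44) (4.0312, 44)]  |A|=217.7139
5. ⊥bis P1·P4 via (24.075,31.965): [(11.2431, 28.5615) (15.695, 27.1258) (26.376, 44) (4.0312, 44)]  |A|=217.7139
6. ⊥bis P1·P5 via (22.075,24.15): [(11.2431, 28.5615) (15.695, 27.1258) (26.376, 44) (4.0312, 44)]  |A|=217.7139
7. canonical 4-gon: [(11.2431, 28.5615) (15.695, 27.1258) (26.376, 44) (4.0312, 44)]
8. shoelace: 217.7139

Area of P1's cell: 217.7139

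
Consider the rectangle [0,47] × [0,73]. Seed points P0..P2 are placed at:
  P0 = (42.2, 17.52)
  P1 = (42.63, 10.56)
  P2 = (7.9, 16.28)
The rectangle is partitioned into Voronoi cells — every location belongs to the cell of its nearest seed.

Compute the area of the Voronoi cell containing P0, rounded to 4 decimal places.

Area of P0's cell: 1359.4469

1. box [0,47]×[0,73]: [(0, 0) (47, 0) (47, 73) (0, 73)]
2. ⊥bis P0·P1 via (42.415,14.04): [(0, 11.4195) (47, 14.3233) (47, 73) (0, 73)]  |A|=2826.0442
3. ⊥bis P0·P2 via (25.05,16.9): [(25.1919, 12.9759) (47, 14.3233) (47, 73) (23.0219, 73)]  |A|=1359.4469
4. canonical 4-gon: [(25.1919, 12.9759) (47, 14.3233) (47, 73) (23.0219, 73)]
5. shoelace: 1359.4469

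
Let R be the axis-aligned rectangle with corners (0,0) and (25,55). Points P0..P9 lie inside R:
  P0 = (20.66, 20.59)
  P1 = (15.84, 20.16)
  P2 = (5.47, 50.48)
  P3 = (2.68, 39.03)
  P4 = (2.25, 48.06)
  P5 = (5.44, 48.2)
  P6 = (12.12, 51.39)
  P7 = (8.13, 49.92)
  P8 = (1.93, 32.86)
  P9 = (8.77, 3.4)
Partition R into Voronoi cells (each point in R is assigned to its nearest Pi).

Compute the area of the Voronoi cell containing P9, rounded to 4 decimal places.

1. box [0,25]×[0,55]: [(0, 0) (25, 0) (25, 55) (0, 55)]
2. ⊥bis P9·P0 via (14.715,11.995): [(0, 22.1731) (0, 0) (25, 0) (25, 4.8811)]  |A|=338.1768
3. ⊥bis P9·P1 via (12.305,11.78): [(19.2792, 8.838) (0, 16.9707) (0, 0) (25, 0) (25, 4.8811)]  |A|=288.0279
4. ⊥bis P9·P2 via (7.12,26.94): [(19.2792, 8.838) (0, 16.9707) (0, 0) (25, 0) (25, 4.8811)]  |A|=288.0279
5. ⊥bis P9·P3 via (5.725,21.215): [(19.2792, 8.838) (0, 16.9707) (0, 0) (25, 0) (25, 4.8811)]  |A|=288.0279
6. ⊥bis P9·P4 via (5.51,25.73): [(19.2792, 8.838) (0, 16.9707) (0, 0) (25, 0) (25, 4.8811)]  |A|=288.0279
7. ⊥bis P9·P5 via (7.105,25.8): [(19.2792, 8.838) (0, 16.9707) (0, 0) (25, 0) (25, 4.8811)]  |A|=288.0279
8. ⊥bis P9·P6 via (10.445,27.395): [(19.2792, 8.838) (0, 16.9707) (0, 0) (25, 0) (25, 4.8811)]  |A|=288.0279
9. ⊥bis P9·P7 via (8.45,26.66): [(19.2792, 8.838) (0, 16.9707) (0, 0) (25, 0) (25, 4.8811)]  |A|=288.0279
10. ⊥bis P9·P8 via (5.35,18.13): [(19.2792, 8.838) (0.1267, 16.9173) (0, 16.8878) (0, 0) (25, 0) (25, 4.8811)]  |A|=288.0227
11. canonical 6-gon: [(19.2792, 8.838) (0.1267, 16.9173) (0, 16.8878) (0, 0) (25, 0) (25, 4.8811)]
12. shoelace: 288.0227

Area of P9's cell: 288.0227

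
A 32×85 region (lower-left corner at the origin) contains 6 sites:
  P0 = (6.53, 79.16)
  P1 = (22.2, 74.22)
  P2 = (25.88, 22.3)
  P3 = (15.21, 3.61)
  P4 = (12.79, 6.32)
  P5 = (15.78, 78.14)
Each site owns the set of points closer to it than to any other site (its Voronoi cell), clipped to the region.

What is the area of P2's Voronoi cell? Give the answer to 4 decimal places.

Area of P2's cell: 965.0221

1. box [0,32]×[0,85]: [(0, 0) (32, 0) (32, 85) (0, 85)]
2. ⊥bis P2·P0 via (16.205,50.73): [(0, 45.2153) (0, 0) (32, 0) (32, 56.1052)]  |A|=1621.1276
3. ⊥bis P2·P1 via (24.04,48.26): [(4.9764, 46.9088) (0, 45.2153) (0, 0) (32, 0) (32, 48.8242)]  |A|=1522.7482
4. ⊥bis P2·P3 via (20.545,12.955): [(4.9764, 46.9088) (0, 45.2153) (0, 24.684) (32, 6.4154) (32, 48.8242)]  |A|=1025.1575
5. ⊥bis P2·P4 via (19.335,14.31): [(4.9764, 46.9088) (0, 45.2153) (0, 30.1482) (22.0105, 12.1183) (32, 6.4154) (32, 48.8242)]  |A|=965.0221
6. ⊥bis P2·P5 via (20.83,50.22): [(4.9764, 46.9088) (0, 45.2153) (0, 30.1482) (22.0105, 12.1183) (32, 6.4154) (32, 48.8242)]  |A|=965.0221
7. canonical 6-gon: [(4.9764, 46.9088) (0, 45.2153) (0, 30.1482) (22.0105, 12.1183) (32, 6.4154) (32, 48.8242)]
8. shoelace: 965.0221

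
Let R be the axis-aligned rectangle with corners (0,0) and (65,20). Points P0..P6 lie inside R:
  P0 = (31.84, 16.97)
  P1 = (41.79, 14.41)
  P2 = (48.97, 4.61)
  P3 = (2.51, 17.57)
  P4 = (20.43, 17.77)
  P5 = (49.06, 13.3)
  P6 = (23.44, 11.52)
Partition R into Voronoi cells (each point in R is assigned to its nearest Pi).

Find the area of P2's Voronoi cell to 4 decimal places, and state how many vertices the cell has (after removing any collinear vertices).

1. box [0,65]×[0,20]: [(0, 0) (65, 0) (65, 20) (0, 20)]
2. ⊥bis P2·P0 via (40.405,10.79): [(32.6196, 0) (65, 0) (65, 20) (47.0504, 20)]  |A|=503.3004
3. ⊥bis P2·P1 via (45.38,9.51): [(32.8661, 0.3416) (32.6196, 0) (65, 0) (65, 20) (59.6978, 20)]  |A|=378.9864
4. ⊥bis P2·P3 via (25.74,11.09): [(32.8661, 0.3416) (32.6196, 0) (65, 0) (65, 20) (59.6978, 20)]  |A|=378.9864
5. ⊥bis P2·P4 via (34.7,11.19): [(32.8661, 0.3416) (32.6196, 0) (65, 0) (65, 20) (59.6978, 20)]  |A|=378.9864
6. ⊥bis P2·P5 via (49.015,8.955): [(44.6837, 8.9999) (32.8661, 0.3416) (32.6196, 0) (65, 0) (65, 8.7894)]  |A|=235.9456
7. ⊥bis P2·P6 via (36.205,8.065): [(44.6837, 8.9999) (34.4234, 1.4826) (34.0221, 0) (65, 0) (65, 8.7894)]  |A|=234.7805
8. canonical 5-gon: [(44.6837, 8.9999) (34.4234, 1.4826) (34.0221, 0) (65, 0) (65, 8.7894)]
9. shoelace: 234.7805

Area of P2's cell: 234.7805 (5 vertices)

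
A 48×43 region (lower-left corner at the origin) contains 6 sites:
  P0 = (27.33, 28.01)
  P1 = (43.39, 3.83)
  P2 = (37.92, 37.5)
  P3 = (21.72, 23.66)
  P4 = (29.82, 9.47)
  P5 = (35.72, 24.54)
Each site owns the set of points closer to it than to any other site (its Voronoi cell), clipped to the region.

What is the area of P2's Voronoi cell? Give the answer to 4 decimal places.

Area of P2's cell: 239.7837

1. box [0,48]×[0,43]: [(0, 0) (48, 0) (48, 43) (0, 43)]
2. ⊥bis P2·P0 via (32.625,32.755): [(48, 15.5979) (48, 43) (23.4442, 43)]  |A|=336.4412
3. ⊥bis P2·P1 via (40.655,20.665): [(43.1028, 21.0627) (48, 21.8583) (48, 43) (23.4442, 43)]  |A|=321.1121
4. ⊥bis P2·P3 via (29.82,30.58): [(43.1028, 21.0627) (48, 21.8583) (48, 43) (23.4442, 43)]  |A|=321.1121
5. ⊥bis P2·P4 via (33.87,23.485): [(43.1028, 21.0627) (48, 21.8583) (48, 43) (23.4442, 43)]  |A|=321.1121
6. ⊥bis P2·P5 via (36.82,31.02): [(33.7061, 31.5486) (48, 29.1222) (48, 43) (23.4442, 43)]  |A|=239.7837
7. canonical 4-gon: [(33.7061, 31.5486) (48, 29.1222) (48, 43) (23.4442, 43)]
8. shoelace: 239.7837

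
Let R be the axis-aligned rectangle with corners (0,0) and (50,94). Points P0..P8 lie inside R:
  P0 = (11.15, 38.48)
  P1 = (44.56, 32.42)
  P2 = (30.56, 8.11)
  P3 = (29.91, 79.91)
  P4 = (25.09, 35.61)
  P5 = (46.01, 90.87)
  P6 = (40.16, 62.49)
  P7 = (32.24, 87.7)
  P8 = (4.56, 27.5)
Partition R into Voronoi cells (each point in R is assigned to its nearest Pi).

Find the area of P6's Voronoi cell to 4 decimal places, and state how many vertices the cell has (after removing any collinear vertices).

1. box [0,50]×[0,94]: [(0, 0) (50, 0) (50, 94) (0, 94)]
2. ⊥bis P6·P0 via (25.655,50.485): [(0, 81.4826) (50, 21.0702) (50, 94) (0, 94)]  |A|=2136.1799
3. ⊥bis P6·P1 via (42.36,47.455): [(0, 81.4826) (29.6964, 45.602) (50, 48.5729) (50, 94) (0, 94)]  |A|=1856.9781
4. ⊥bis P6·P2 via (35.36,35.3): [(0, 81.4826) (29.6964, 45.602) (50, 48.5729) (50, 94) (0, 94)]  |A|=1856.9781
5. ⊥bis P6·P3 via (35.035,71.2): [(17.1972, 60.7041) (29.6964, 45.602) (50, 48.5729) (50, 80.0055)]  |A|=687.4194
6. ⊥bis P6·P4 via (32.625,49.05): [(17.1972, 60.7041) (21.8368, 55.0983) (36.896, 46.6555) (50, 48.5729) (50, 80.0055)]  |A|=649.0945
7. ⊥bis P6·P5 via (43.085,76.68): [(44.0206, 76.4871) (17.1972, 60.7041) (21.8368, 55.0983) (36.896, 46.6555) (50, 48.5729) (50, 75.2546)]  |A|=634.8908
8. ⊥bis P6·P7 via (36.2,75.095): [(44.0206, 76.4871) (17.1972, 60.7041) (21.8368, 55.0983) (36.896, 46.6555) (50, 48.5729) (50, 75.2546)]  |A|=634.8908
9. ⊥bis P6·P8 via (22.36,44.995): [(44.0206, 76.4871) (17.1972, 60.7041) (21.8368, 55.0983) (36.896, 46.6555) (50, 48.5729) (50, 75.2546)]  |A|=634.8908
10. canonical 6-gon: [(44.0206, 76.4871) (17.1972, 60.7041) (21.8368, 55.0983) (36.896, 46.6555) (50, 48.5729) (50, 75.2546)]
11. shoelace: 634.8908

Area of P6's cell: 634.8908 (6 vertices)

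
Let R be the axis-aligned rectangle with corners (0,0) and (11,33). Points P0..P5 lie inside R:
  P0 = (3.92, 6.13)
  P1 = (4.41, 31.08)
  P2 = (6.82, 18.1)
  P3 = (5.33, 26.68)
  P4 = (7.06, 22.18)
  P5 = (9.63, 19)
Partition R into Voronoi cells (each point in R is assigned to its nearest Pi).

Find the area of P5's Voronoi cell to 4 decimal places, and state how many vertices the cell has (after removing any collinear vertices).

1. box [0,11]×[0,33]: [(0, 0) (11, 0) (11, 33) (0, 33)]
2. ⊥bis P5·P0 via (6.775,12.565): [(0, 15.5708) (11, 10.6905) (11, 33) (0, 33)]  |A|=218.5626
3. ⊥bis P5·P1 via (7.02,25.04): [(0, 22.0065) (0, 15.5708) (11, 10.6905) (11, 26.7598)]  |A|=123.7775
4. ⊥bis P5·P2 via (8.225,18.55): [(6.2526, 24.7084) (10.6996, 10.8238) (11, 10.6905) (11, 26.7598)]  |A|=39.9332
5. ⊥bis P5·P3 via (7.48,22.84): [(6.9466, 22.5414) (10.6996, 10.8238) (11, 10.6905) (11, 24.8108)]  |A|=30.1274
6. ⊥bis P5·P4 via (8.345,20.59): [(7.7306, 20.0935) (10.6996, 10.8238) (11, 10.6905) (11, 22.7357)]  |A|=20.8845
7. canonical 4-gon: [(7.7306, 20.0935) (10.6996, 10.8238) (11, 10.6905) (11, 22.7357)]
8. shoelace: 20.8845

Area of P5's cell: 20.8845 (4 vertices)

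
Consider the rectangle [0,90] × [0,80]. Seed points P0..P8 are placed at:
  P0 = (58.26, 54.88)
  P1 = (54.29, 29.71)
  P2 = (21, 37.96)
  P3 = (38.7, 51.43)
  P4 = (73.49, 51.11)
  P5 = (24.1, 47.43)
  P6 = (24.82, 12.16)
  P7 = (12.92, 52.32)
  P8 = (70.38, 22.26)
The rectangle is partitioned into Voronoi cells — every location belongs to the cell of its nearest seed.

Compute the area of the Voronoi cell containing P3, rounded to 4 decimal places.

Area of P3's cell: 754.2564

1. box [0,90]×[0,80]: [(0, 0) (90, 0) (90, 80) (0, 80)]
2. ⊥bis P3·P0 via (48.48,53.155): [(0, 0) (57.8555, 0) (43.7451, 80) (0, 80)]  |A|=4064.0227
3. ⊥bis P3·P1 via (46.495,40.57): [(0, 7.1972) (50.2272, 43.2489) (43.7451, 80) (0, 80)]  |A|=2632.1815
4. ⊥bis P3·P2 via (29.85,44.695): [(37.7604, 34.3005) (50.2272, 43.2489) (43.7451, 80) (2.9823, 80)]  |A|=1189.5067
5. ⊥bis P3·P4 via (56.095,51.27): [(37.7604, 34.3005) (50.2272, 43.2489) (43.7451, 80) (2.9823, 80)]  |A|=1189.5067
6. ⊥bis P3·P5 via (31.4,49.43): [(34.2989, 38.849) (37.7604, 34.3005) (50.2272, 43.2489) (43.7451, 80) (23.0247, 80)]  |A|=777.1251
7. ⊥bis P3·P6 via (31.76,31.795): [(34.2989, 38.849) (37.7604, 34.3005) (50.2272, 43.2489) (43.7451, 80) (23.0247, 80)]  |A|=777.1251
8. ⊥bis P3·P7 via (25.81,51.875): [(26.3606, 67.8238) (34.2989, 38.849) (37.7604, 34.3005) (50.2272, 43.2489) (43.7451, 80) (26.781, 80)]  |A|=754.2564
9. ⊥bis P3·P8 via (54.54,36.845): [(26.3606, 67.8238) (34.2989, 38.849) (37.7604, 34.3005) (50.2272, 43.2489) (43.7451, 80) (26.781, 80)]  |A|=754.2564
10. canonical 6-gon: [(26.3606, 67.8238) (34.2989, 38.849) (37.7604, 34.3005) (50.2272, 43.2489) (43.7451, 80) (26.781, 80)]
11. shoelace: 754.2564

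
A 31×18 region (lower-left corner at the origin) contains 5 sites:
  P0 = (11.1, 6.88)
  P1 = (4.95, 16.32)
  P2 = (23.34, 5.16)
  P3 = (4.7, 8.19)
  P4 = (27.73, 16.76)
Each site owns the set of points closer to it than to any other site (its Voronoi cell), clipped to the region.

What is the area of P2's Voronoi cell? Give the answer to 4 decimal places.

Area of P2's cell: 156.6437

1. box [0,31]×[0,18]: [(0, 0) (31, 0) (31, 18) (0, 18)]
2. ⊥bis P2·P0 via (17.22,6.02): [(16.3741, 0) (31, 0) (31, 18) (18.9035, 18)]  |A|=240.5024
3. ⊥bis P2·P1 via (14.145,10.74): [(16.3741, 0) (31, 0) (31, 18) (18.9035, 18)]  |A|=240.5024
4. ⊥bis P2·P3 via (14.02,6.675): [(16.3741, 0) (31, 0) (31, 18) (18.9035, 18)]  |A|=240.5024
5. ⊥bis P2·P4 via (25.535,10.96): [(18.299, 13.6985) (16.3741, 0) (31, 0) (31, 8.8918)]  |A|=156.6437
6. canonical 4-gon: [(18.299, 13.6985) (16.3741, 0) (31, 0) (31, 8.8918)]
7. shoelace: 156.6437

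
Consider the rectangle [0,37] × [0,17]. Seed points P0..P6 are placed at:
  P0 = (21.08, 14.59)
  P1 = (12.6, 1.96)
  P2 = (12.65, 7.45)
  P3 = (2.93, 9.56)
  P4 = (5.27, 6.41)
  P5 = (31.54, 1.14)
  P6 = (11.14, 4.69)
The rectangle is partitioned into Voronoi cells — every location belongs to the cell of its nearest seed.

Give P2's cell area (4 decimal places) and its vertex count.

Area of P2's cell: 92.2586 (7 vertices)

1. box [0,37]×[0,17]: [(0, 0) (37, 0) (37, 17) (0, 17)]
2. ⊥bis P2·P0 via (16.865,11.02): [(0, 0) (26.1987, 0) (11.8001, 17) (0, 17)]  |A|=322.9894
3. ⊥bis P2·P1 via (12.625,4.705): [(0, 4.82) (22.2882, 4.617) (11.8001, 17) (0, 17)]  |A|=208.7956
4. ⊥bis P2·P3 via (7.79,8.505): [(6.9763, 4.7564) (22.2882, 4.617) (11.8001, 17) (9.6341, 17)]  |A|=107.3323
5. ⊥bis P2·P4 via (8.96,6.93): [(8.3649, 11.1532) (9.2692, 4.7356) (22.2882, 4.617) (11.8001, 17) (9.6341, 17)]  |A|=99.984
6. ⊥bis P2·P5 via (22.095,4.295): [(8.3649, 11.1532) (9.2692, 4.7356) (22.2028, 4.6178) (22.2268, 4.6895) (11.8001, 17) (9.6341, 17)]  |A|=99.981
7. ⊥bis P2·P6 via (11.895,6.07): [(8.3649, 11.1532) (8.8461, 7.738) (14.4198, 4.6887) (22.2028, 4.6178) (22.2268, 4.6895) (11.8001, 17) (9.6341, 17)]  |A|=92.2586
8. canonical 7-gon: [(8.3649, 11.1532) (8.8461, 7.738) (14.4198, 4.6887) (22.2028, 4.6178) (22.2268, 4.6895) (11.8001, 17) (9.6341, 17)]
9. shoelace: 92.2586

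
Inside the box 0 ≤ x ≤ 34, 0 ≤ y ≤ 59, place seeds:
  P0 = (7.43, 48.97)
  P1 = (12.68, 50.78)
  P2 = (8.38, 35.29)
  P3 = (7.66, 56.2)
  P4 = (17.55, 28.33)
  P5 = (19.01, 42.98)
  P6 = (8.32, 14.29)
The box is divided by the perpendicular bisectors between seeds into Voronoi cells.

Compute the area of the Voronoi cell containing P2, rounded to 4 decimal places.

Area of P2's cell: 215.7133

1. box [0,34]×[0,59]: [(0, 0) (34, 0) (34, 59) (0, 59)]
2. ⊥bis P2·P0 via (7.905,42.13): [(0, 41.581) (0, 0) (34, 0) (34, 43.9422)]  |A|=1453.8943
3. ⊥bis P2·P1 via (10.53,43.035): [(12.6125, 42.4569) (0, 41.581) (0, 0) (34, 0) (34, 36.5198)]  |A|=1374.521
4. ⊥bis P2·P3 via (8.02,45.745): [(12.6125, 42.4569) (0, 41.581) (0, 0) (34, 0) (34, 36.5198)]  |A|=1374.521
5. ⊥bis P2·P4 via (12.965,31.81): [(19.5783, 40.5232) (12.6125, 42.4569) (0, 41.581) (0, 14.7282)]  |A|=278.111
6. ⊥bis P2·P5 via (13.695,39.135): [(16.0519, 35.8771) (11.355, 42.3696) (0, 41.581) (0, 14.7282)]  |A|=254.2322
7. ⊥bis P2·P6 via (8.35,24.79): [(7.6384, 24.792) (16.0519, 35.8771) (11.355, 42.3696) (0, 41.581) (0, 24.8139)]  |A|=215.7133
8. canonical 5-gon: [(7.6384, 24.792) (16.0519, 35.8771) (11.355, 42.3696) (0, 41.581) (0, 24.8139)]
9. shoelace: 215.7133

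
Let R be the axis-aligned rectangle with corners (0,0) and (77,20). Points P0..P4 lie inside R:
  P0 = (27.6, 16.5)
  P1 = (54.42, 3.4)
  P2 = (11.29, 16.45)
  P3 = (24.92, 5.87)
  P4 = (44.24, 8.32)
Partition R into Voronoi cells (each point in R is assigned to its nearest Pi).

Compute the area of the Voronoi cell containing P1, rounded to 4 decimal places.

Area of P1's cell: 513.3827

1. box [0,77]×[0,20]: [(0, 0) (77, 0) (77, 20) (0, 20)]
2. ⊥bis P1·P0 via (41.01,9.95): [(36.15, 0) (77, 0) (77, 20) (45.9188, 20)]  |A|=719.3116
3. ⊥bis P1·P2 via (32.855,9.925): [(36.15, 0) (77, 0) (77, 20) (45.9188, 20)]  |A|=719.3116
4. ⊥bis P1·P3 via (39.67,4.635): [(39.9299, 7.7386) (39.2819, 0) (77, 0) (77, 20) (45.9188, 20)]  |A|=707.1933
5. ⊥bis P1·P4 via (49.33,5.86): [(46.4979, 0) (77, 0) (77, 20) (56.1639, 20)]  |A|=513.3827
6. canonical 4-gon: [(46.4979, 0) (77, 0) (77, 20) (56.1639, 20)]
7. shoelace: 513.3827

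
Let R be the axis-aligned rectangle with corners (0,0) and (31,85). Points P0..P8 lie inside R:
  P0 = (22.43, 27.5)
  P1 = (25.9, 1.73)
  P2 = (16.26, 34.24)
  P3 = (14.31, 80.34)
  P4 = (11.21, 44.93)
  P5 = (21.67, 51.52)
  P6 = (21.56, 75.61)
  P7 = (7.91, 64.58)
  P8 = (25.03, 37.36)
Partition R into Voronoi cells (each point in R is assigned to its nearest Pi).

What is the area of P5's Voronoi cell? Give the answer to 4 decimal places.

1. box [0,31]×[0,85]: [(0, 0) (31, 0) (31, 85) (0, 85)]
2. ⊥bis P5·P0 via (22.05,39.51): [(0, 38.8123) (31, 39.7932) (31, 85) (0, 85)]  |A|=1416.6146
3. ⊥bis P5·P1 via (23.785,26.625): [(0, 38.8123) (31, 39.7932) (31, 85) (0, 85)]  |A|=1416.6146
4. ⊥bis P5·P2 via (18.965,42.88): [(0, 48.8175) (29.0242, 39.7307) (31, 39.7932) (31, 85) (0, 85)]  |A|=1271.4178
5. ⊥bis P5·P3 via (17.99,65.93): [(0, 61.3357) (0, 48.8175) (29.0242, 39.7307) (31, 39.7932) (31, 69.2525)]  |A|=660.5352
6. ⊥bis P5·P4 via (16.44,48.225): [(7.0463, 63.1352) (20.0145, 42.5514) (29.0242, 39.7307) (31, 39.7932) (31, 69.2525)]  |A|=451.0752
7. ⊥bis P5·P6 via (21.615,63.565): [(8.4946, 63.5051) (7.0463, 63.1352) (20.0145, 42.5514) (29.0242, 39.7307) (31, 39.7932) (31, 63.6079)]  |A|=387.5581
8. ⊥bis P5·P7 via (14.79,58.05): [(20.0175, 63.5577) (12.0613, 55.1751) (20.0145, 42.5514) (29.0242, 39.7307) (31, 39.7932) (31, 63.6079)]  |A|=332.7793
9. ⊥bis P5·P8 via (23.35,44.44): [(20.0175, 63.5577) (12.0613, 55.1751) (19.4132, 43.5058) (31, 46.2553) (31, 63.6079)]  |A|=287.8606
10. canonical 5-gon: [(20.0175, 63.5577) (12.0613, 55.1751) (19.4132, 43.5058) (31, 46.2553) (31, 63.6079)]
11. shoelace: 287.8606

Area of P5's cell: 287.8606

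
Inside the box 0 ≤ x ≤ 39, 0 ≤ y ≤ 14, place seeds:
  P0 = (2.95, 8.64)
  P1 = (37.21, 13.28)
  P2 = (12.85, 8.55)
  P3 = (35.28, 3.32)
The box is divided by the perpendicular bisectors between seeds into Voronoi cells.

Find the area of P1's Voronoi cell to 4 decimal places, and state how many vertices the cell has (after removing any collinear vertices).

Area of P1's cell: 69.0825 (4 vertices)

1. box [0,39]×[0,14]: [(0, 0) (39, 0) (39, 14) (0, 14)]
2. ⊥bis P1·P0 via (20.08,10.96): [(21.5644, 0) (39, 0) (39, 14) (19.6683, 14)]  |A|=257.3715
3. ⊥bis P1·P2 via (25.03,10.915): [(27.1494, 0) (39, 0) (39, 14) (24.431, 14)]  |A|=184.9375
4. ⊥bis P1·P3 via (36.245,8.3): [(25.1191, 10.4559) (39, 7.7661) (39, 14) (24.431, 14)]  |A|=69.0825
5. canonical 4-gon: [(25.1191, 10.4559) (39, 7.7661) (39, 14) (24.431, 14)]
6. shoelace: 69.0825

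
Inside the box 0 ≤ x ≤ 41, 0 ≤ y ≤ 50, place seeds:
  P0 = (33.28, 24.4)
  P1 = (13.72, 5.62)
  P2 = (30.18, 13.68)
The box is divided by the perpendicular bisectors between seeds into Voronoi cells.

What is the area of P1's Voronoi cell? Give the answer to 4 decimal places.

Area of P1's cell: 614.3064

1. box [0,41]×[0,50]: [(0, 0) (41, 0) (41, 50) (0, 50)]
2. ⊥bis P1·P0 via (23.5,15.01): [(0, 39.486) (0, 0) (37.9114, 0)]  |A|=748.4863
3. ⊥bis P1·P2 via (21.95,9.65): [(14.9802, 23.8837) (0, 39.486) (0, 0) (26.6753, 0)]  |A|=614.3064
4. canonical 4-gon: [(14.9802, 23.8837) (0, 39.486) (0, 0) (26.6753, 0)]
5. shoelace: 614.3064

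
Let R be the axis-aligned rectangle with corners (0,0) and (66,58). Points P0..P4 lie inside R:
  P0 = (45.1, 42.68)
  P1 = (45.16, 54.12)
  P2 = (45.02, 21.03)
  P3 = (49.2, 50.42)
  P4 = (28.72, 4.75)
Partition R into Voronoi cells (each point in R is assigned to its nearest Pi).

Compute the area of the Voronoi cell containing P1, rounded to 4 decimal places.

1. box [0,66]×[0,58]: [(0, 0) (66, 0) (66, 58) (0, 58)]
2. ⊥bis P1·P0 via (45.13,48.4): [(0, 48.6367) (66, 48.2905) (66, 58) (0, 58)]  |A|=629.4012
3. ⊥bis P1·P2 via (45.09,37.575): [(0, 48.6367) (66, 48.2905) (66, 58) (0, 58)]  |A|=629.4012
4. ⊥bis P1·P3 via (47.18,52.27): [(0, 48.6367) (43.6428, 48.4078) (52.4278, 58) (0, 58)]  |A|=455.7694
5. ⊥bis P1·P4 via (36.94,29.435): [(0, 48.6367) (43.6428, 48.4078) (52.4278, 58) (0, 58)]  |A|=455.7694
6. canonical 4-gon: [(0, 48.6367) (43.6428, 48.4078) (52.4278, 58) (0, 58)]
7. shoelace: 455.7694

Area of P1's cell: 455.7694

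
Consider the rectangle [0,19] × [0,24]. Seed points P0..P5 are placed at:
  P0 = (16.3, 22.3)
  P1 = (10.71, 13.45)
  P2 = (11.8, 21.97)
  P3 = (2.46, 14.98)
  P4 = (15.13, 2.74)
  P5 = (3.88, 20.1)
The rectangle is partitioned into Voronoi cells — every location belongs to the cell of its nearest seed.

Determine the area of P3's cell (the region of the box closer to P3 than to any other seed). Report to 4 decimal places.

1. box [0,19]×[0,24]: [(0, 0) (19, 0) (19, 24) (0, 24)]
2. ⊥bis P3·P0 via (9.38,18.64): [(0, 0) (19, 0) (19, 0.4514) (6.5451, 24) (0, 24)]  |A|=309.3519
3. ⊥bis P3·P1 via (6.585,14.215): [(0, 0) (3.9488, 0) (7.9182, 21.4038) (6.5451, 24) (0, 24)]  |A|=145.7738
4. ⊥bis P3·P2 via (7.13,18.475): [(0, 0) (3.9488, 0) (7.3264, 18.2126) (2.9951, 24) (0, 24)]  |A|=132.5421
5. ⊥bis P3·P4 via (8.795,8.86): [(0, 0) (0.2357, 0) (4.8309, 4.7566) (7.3264, 18.2126) (2.9951, 24) (0, 24)]  |A|=123.7112
6. ⊥bis P3·P5 via (3.17,17.54): [(0, 18.4192) (0, 0) (0.2357, 0) (4.8309, 4.7566) (7.0044, 16.4765)]  |A|=88.2079
7. canonical 5-gon: [(0, 18.4192) (0, 0) (0.2357, 0) (4.8309, 4.7566) (7.0044, 16.4765)]
8. shoelace: 88.2079

Area of P3's cell: 88.2079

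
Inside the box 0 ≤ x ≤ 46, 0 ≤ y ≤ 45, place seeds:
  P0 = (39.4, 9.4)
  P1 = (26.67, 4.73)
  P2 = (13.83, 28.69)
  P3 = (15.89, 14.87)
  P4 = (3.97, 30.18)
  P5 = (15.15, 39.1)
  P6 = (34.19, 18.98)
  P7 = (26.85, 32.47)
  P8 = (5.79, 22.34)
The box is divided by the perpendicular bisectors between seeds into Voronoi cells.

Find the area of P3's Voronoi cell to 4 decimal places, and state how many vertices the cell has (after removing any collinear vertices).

1. box [0,46]×[0,45]: [(0, 0) (46, 0) (46, 45) (0, 45)]
2. ⊥bis P3·P0 via (27.645,12.135): [(0, 0) (24.8216, 0) (35.2916, 45) (0, 45)]  |A|=1352.5467
3. ⊥bis P3·P1 via (21.28,9.8): [(0, 0) (12.0618, 0) (29.015, 18.0232) (35.2916, 45) (0, 45)]  |A|=1237.5608
4. ⊥bis P3·P2 via (14.86,21.78): [(0, 19.565) (0, 0) (12.0618, 0) (29.015, 18.0232) (30.429, 24.1007)]  |A|=481.7946
5. ⊥bis P3·P4 via (9.93,22.525): [(7.5792, 20.6947) (0, 14.7937) (0, 0) (12.0618, 0) (29.015, 18.0232) (30.429, 24.1007)]  |A|=463.7135
6. ⊥bis P3·P5 via (15.52,26.985): [(7.5792, 20.6947) (0, 14.7937) (0, 0) (12.0618, 0) (29.015, 18.0232) (30.429, 24.1007)]  |A|=463.7135
7. ⊥bis P3·P6 via (25.04,16.925): [(23.6552, 23.091) (7.5792, 20.6947) (0, 14.7937) (0, 0) (12.0618, 0) (25.6071, 14.4002)]  |A|=425.4986
8. ⊥bis P3·P7 via (21.37,23.67): [(23.8756, 22.1097) (22.5616, 22.928) (7.5792, 20.6947) (0, 14.7937) (0, 0) (12.0618, 0) (25.6071, 14.4002)]  |A|=424.944
9. ⊥bis P3·P8 via (10.84,18.605): [(23.8756, 22.1097) (22.5616, 22.928) (12.9811, 21.4999) (0, 3.9485) (0, 0) (12.0618, 0) (25.6071, 14.4002)]  |A|=341.6656
10. canonical 7-gon: [(23.8756, 22.1097) (22.5616, 22.928) (12.9811, 21.4999) (0, 3.9485) (0, 0) (12.0618, 0) (25.6071, 14.4002)]
11. shoelace: 341.6656

Area of P3's cell: 341.6656 (7 vertices)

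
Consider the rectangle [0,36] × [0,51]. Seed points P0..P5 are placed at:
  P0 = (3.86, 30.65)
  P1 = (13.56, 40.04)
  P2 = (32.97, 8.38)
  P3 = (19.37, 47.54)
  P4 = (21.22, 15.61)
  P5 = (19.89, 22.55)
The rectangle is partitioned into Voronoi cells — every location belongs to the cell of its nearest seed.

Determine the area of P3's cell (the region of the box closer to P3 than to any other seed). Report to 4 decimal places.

Area of P3's cell: 293.7541

1. box [0,36]×[0,51]: [(0, 0) (36, 0) (36, 51) (0, 51)]
2. ⊥bis P3·P0 via (11.615,39.095): [(0, 49.761) (36, 16.7024) (36, 51) (0, 51)]  |A|=639.6593
3. ⊥bis P3·P1 via (16.465,43.79): [(36, 28.6569) (36, 51) (7.1578, 51)]  |A|=322.2126
4. ⊥bis P3·P2 via (26.17,27.96): [(33.5783, 30.5329) (36, 31.3739) (36, 51) (7.1578, 51)]  |A|=318.9228
5. ⊥bis P3·P4 via (20.295,31.575): [(31.4023, 32.2186) (36, 32.4849) (36, 51) (7.1578, 51)]  |A|=313.4125
6. ⊥bis P3·P5 via (19.63,35.045): [(27.5412, 35.2096) (36, 35.3856) (36, 51) (7.1578, 51)]  |A|=293.7541
7. canonical 4-gon: [(27.5412, 35.2096) (36, 35.3856) (36, 51) (7.1578, 51)]
8. shoelace: 293.7541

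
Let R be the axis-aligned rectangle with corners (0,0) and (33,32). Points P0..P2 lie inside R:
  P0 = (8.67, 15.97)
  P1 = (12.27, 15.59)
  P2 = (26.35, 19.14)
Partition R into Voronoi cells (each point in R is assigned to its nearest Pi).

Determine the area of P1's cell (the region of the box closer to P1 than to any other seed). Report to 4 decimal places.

Area of P1's cell: 293.1500

1. box [0,33]×[0,32]: [(0, 0) (33, 0) (33, 32) (0, 32)]
2. ⊥bis P1·P0 via (10.47,15.78): [(8.8043, 0) (33, 0) (33, 32) (12.1821, 32)]  |A|=720.2169
3. ⊥bis P1·P2 via (19.31,17.365): [(8.8043, 0) (23.6882, 0) (15.6201, 32) (12.1821, 32)]  |A|=293.15
4. canonical 4-gon: [(8.8043, 0) (23.6882, 0) (15.6201, 32) (12.1821, 32)]
5. shoelace: 293.15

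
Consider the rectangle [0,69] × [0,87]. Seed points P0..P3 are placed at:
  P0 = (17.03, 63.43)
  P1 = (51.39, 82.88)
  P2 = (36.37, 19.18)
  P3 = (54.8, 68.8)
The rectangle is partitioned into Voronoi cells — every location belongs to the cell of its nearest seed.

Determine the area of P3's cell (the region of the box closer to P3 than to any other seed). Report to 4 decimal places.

Area of P3's cell: 1109.4506

1. box [0,69]×[0,87]: [(0, 0) (69, 0) (69, 87) (0, 87)]
2. ⊥bis P3·P0 via (35.915,66.115): [(45.315, 0) (69, 0) (69, 87) (32.9456, 87)]  |A|=2598.6624
3. ⊥bis P3·P1 via (53.095,75.84): [(35.1502, 71.494) (45.315, 0) (69, 0) (69, 79.692)]  |A|=2195.4458
4. ⊥bis P3·P2 via (45.585,43.99): [(35.1502, 71.494) (38.6969, 46.5484) (69, 35.2931) (69, 79.692)]  |A|=1109.4506
5. canonical 4-gon: [(35.1502, 71.494) (38.6969, 46.5484) (69, 35.2931) (69, 79.692)]
6. shoelace: 1109.4506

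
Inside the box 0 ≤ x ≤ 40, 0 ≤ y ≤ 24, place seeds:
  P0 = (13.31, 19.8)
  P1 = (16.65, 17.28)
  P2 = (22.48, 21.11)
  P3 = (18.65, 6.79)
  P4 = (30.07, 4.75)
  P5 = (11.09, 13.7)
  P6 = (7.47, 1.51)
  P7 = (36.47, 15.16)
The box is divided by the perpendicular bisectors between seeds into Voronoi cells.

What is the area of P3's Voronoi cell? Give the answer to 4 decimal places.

Area of P3's cell: 133.4549

1. box [0,40]×[0,24]: [(0, 0) (40, 0) (40, 24) (0, 24)]
2. ⊥bis P3·P0 via (15.98,13.295): [(0, 6.736) (0, 0) (40, 0) (40, 23.1541)]  |A|=597.8009
3. ⊥bis P3·P1 via (17.65,12.035): [(8.7988, 10.3474) (0, 6.736) (0, 0) (40, 0) (40, 16.2962)]  |A|=490.8137
4. ⊥bis P3·P2 via (20.565,13.95): [(23.532, 13.1565) (8.7988, 10.3474) (0, 6.736) (0, 0) (40, 0) (40, 8.752)]  |A|=428.6943
5. ⊥bis P3·P4 via (24.36,5.77): [(25.5815, 12.6083) (23.532, 13.1565) (8.7988, 10.3474) (0, 6.736) (0, 0) (23.3293, 0)]  |A|=260.505
6. ⊥bis P3·P5 via (14.87,10.245): [(25.5815, 12.6083) (23.532, 13.1565) (16.2647, 11.7709) (5.5059, 0) (23.3293, 0)]  |A|=166.1023
7. ⊥bis P3·P6 via (13.06,4.15): [(25.5815, 12.6083) (23.532, 13.1565) (16.2647, 11.7709) (11.7787, 6.863) (15.0199, 0) (23.3293, 0)]  |A|=133.4549
8. ⊥bis P3·P7 via (27.56,10.975): [(25.5815, 12.6083) (23.532, 13.1565) (16.2647, 11.7709) (11.7787, 6.863) (15.0199, 0) (23.3293, 0)]  |A|=133.4549
9. canonical 6-gon: [(25.5815, 12.6083) (23.532, 13.1565) (16.2647, 11.7709) (11.7787, 6.863) (15.0199, 0) (23.3293, 0)]
10. shoelace: 133.4549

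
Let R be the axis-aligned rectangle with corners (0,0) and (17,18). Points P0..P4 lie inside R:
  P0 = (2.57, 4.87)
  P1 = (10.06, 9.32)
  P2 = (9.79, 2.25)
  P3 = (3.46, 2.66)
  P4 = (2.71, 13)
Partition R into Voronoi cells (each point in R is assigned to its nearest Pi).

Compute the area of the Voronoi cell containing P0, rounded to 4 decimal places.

1. box [0,17]×[0,18]: [(0, 0) (17, 0) (17, 18) (0, 18)]
2. ⊥bis P0·P1 via (6.315,7.095): [(0, 17.7241) (0, 0) (10.5303, 0)]  |A|=93.3201
3. ⊥bis P0·P2 via (6.18,3.56): [(7.0276, 5.8957) (0, 17.7241) (0, 0) (4.8881, 0)]  |A|=76.6879
4. ⊥bis P0·P3 via (3.015,3.765): [(6.8088, 5.2928) (7.0276, 5.8957) (0, 17.7241) (0, 2.5508)]  |A|=55.0679
5. ⊥bis P0·P4 via (2.64,8.935): [(6.8088, 5.2928) (7.0276, 5.8957) (5.2485, 8.8901) (0, 8.9805) (0, 2.5508)]  |A|=32.1225
6. canonical 5-gon: [(6.8088, 5.2928) (7.0276, 5.8957) (5.2485, 8.8901) (0, 8.9805) (0, 2.5508)]
7. shoelace: 32.1225

Area of P0's cell: 32.1225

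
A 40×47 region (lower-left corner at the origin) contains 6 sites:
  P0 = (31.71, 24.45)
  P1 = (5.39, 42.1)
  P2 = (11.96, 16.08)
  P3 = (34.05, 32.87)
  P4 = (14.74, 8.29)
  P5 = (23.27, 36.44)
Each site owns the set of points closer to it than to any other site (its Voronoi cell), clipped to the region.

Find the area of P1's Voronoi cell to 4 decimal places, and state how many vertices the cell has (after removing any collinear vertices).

Area of P1's cell: 258.3942 (4 vertices)

1. box [0,40]×[0,47]: [(0, 0) (40, 0) (40, 47) (0, 47)]
2. ⊥bis P1·P0 via (18.55,33.275): [(0, 5.6129) (27.7539, 47) (0, 47)]  |A|=574.3264
3. ⊥bis P1·P2 via (8.675,29.09): [(0, 26.8996) (17.1844, 31.2386) (27.7539, 47) (0, 47)]  |A|=391.4269
4. ⊥bis P1·P3 via (19.72,37.485): [(0, 26.8996) (17.1844, 31.2386) (18.1924, 32.7418) (22.7843, 47) (0, 47)]  |A|=355.9984
5. ⊥bis P1·P4 via (10.065,25.195): [(0, 26.8996) (17.1844, 31.2386) (18.1924, 32.7418) (22.7843, 47) (0, 47)]  |A|=355.9984
6. ⊥bis P1·P5 via (14.33,39.27): [(0, 26.8996) (11.3188, 29.7576) (16.777, 47) (0, 47)]  |A|=258.3942
7. canonical 4-gon: [(0, 26.8996) (11.3188, 29.7576) (16.777, 47) (0, 47)]
8. shoelace: 258.3942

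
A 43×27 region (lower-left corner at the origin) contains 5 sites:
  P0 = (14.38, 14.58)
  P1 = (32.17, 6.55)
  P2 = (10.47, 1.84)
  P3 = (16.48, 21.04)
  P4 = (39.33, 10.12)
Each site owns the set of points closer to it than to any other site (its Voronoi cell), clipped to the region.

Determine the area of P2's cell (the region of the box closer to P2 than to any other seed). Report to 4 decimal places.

1. box [0,43]×[0,27]: [(0, 0) (43, 0) (43, 27) (0, 27)]
2. ⊥bis P2·P0 via (12.425,8.21): [(0, 12.0233) (0, 0) (39.1757, 0)]  |A|=235.5113
3. ⊥bis P2·P1 via (21.32,4.195): [(21.0212, 5.5718) (0, 12.0233) (0, 0) (22.2305, 0)]  |A|=188.3039
4. ⊥bis P2·P3 via (13.475,11.44): [(21.0212, 5.5718) (0, 12.0233) (0, 0) (22.2305, 0)]  |A|=188.3039
5. ⊥bis P2·P4 via (24.9,5.98): [(21.0212, 5.5718) (0, 12.0233) (0, 0) (22.2305, 0)]  |A|=188.3039
6. canonical 4-gon: [(21.0212, 5.5718) (0, 12.0233) (0, 0) (22.2305, 0)]
7. shoelace: 188.3039

Area of P2's cell: 188.3039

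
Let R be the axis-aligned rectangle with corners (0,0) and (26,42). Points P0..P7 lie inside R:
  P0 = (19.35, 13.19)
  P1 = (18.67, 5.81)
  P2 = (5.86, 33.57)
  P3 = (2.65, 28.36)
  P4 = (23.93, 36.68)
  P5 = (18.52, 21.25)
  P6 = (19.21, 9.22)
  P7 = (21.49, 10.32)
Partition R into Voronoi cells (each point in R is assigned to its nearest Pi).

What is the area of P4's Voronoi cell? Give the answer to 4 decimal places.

Area of P4's cell: 144.3717

1. box [0,26]×[0,42]: [(0, 0) (26, 0) (26, 42) (0, 42)]
2. ⊥bis P4·P0 via (21.64,24.935): [(0, 29.1543) (26, 24.0849) (26, 42) (0, 42)]  |A|=399.8905
3. ⊥bis P4·P1 via (21.3,21.245): [(0, 29.1543) (26, 24.0849) (26, 42) (0, 42)]  |A|=399.8905
4. ⊥bis P4·P2 via (14.895,35.125): [(16.4755, 25.942) (26, 24.0849) (26, 42) (13.7118, 42)]  |A|=183.9789
5. ⊥bis P4·P3 via (13.29,32.52): [(16.4755, 25.942) (26, 24.0849) (26, 42) (13.7118, 42)]  |A|=183.9789
6. ⊥bis P4·P5 via (21.225,28.965): [(15.6168, 30.9313) (26, 27.2908) (26, 42) (13.7118, 42)]  |A|=144.3717
7. ⊥bis P4·P6 via (21.57,22.95): [(15.6168, 30.9313) (26, 27.2908) (26, 42) (13.7118, 42)]  |A|=144.3717
8. ⊥bis P4·P7 via (22.71,23.5): [(15.6168, 30.9313) (26, 27.2908) (26, 42) (13.7118, 42)]  |A|=144.3717
9. canonical 4-gon: [(15.6168, 30.9313) (26, 27.2908) (26, 42) (13.7118, 42)]
10. shoelace: 144.3717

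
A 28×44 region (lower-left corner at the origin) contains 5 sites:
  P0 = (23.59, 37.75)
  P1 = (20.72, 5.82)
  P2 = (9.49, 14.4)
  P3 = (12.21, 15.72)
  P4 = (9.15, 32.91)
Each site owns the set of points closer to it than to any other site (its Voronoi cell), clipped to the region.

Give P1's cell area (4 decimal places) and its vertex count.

Area of P1's cell: 234.0294 (4 vertices)

1. box [0,28]×[0,44]: [(0, 0) (28, 0) (28, 44) (0, 44)]
2. ⊥bis P1·P0 via (22.155,21.785): [(0, 23.7764) (0, 0) (28, 0) (28, 21.2596)]  |A|=630.5041
3. ⊥bis P1·P2 via (15.105,10.11): [(23.9048, 21.6277) (7.3807, 0) (28, 0) (28, 21.2596)]  |A|=266.5051
4. ⊥bis P1·P3 via (16.465,10.77): [(13.9719, 8.627) (7.3807, 0) (28, 0) (28, 20.6854)]  |A|=234.0294
5. ⊥bis P1·P4 via (14.935,19.365): [(13.9719, 8.627) (7.3807, 0) (28, 0) (28, 20.6854)]  |A|=234.0294
6. canonical 4-gon: [(13.9719, 8.627) (7.3807, 0) (28, 0) (28, 20.6854)]
7. shoelace: 234.0294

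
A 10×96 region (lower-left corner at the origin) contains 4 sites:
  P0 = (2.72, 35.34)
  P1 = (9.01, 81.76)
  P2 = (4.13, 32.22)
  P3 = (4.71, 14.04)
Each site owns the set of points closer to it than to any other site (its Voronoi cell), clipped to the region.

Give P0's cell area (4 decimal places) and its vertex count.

1. box [0,10]×[0,96]: [(0, 0) (10, 0) (10, 96) (0, 96)]
2. ⊥bis P0·P1 via (5.865,58.55): [(0, 59.3447) (0, 0) (10, 0) (10, 57.9897)]  |A|=586.6721
3. ⊥bis P0·P2 via (3.425,33.78): [(0, 59.3447) (0, 32.2322) (10, 36.7514) (10, 57.9897)]  |A|=241.7543
4. ⊥bis P0·P3 via (3.715,24.69): [(0, 59.3447) (0, 32.2322) (10, 36.7514) (10, 57.9897)]  |A|=241.7543
5. canonical 4-gon: [(0, 59.3447) (0, 32.2322) (10, 36.7514) (10, 57.9897)]
6. shoelace: 241.7543

Area of P0's cell: 241.7543 (4 vertices)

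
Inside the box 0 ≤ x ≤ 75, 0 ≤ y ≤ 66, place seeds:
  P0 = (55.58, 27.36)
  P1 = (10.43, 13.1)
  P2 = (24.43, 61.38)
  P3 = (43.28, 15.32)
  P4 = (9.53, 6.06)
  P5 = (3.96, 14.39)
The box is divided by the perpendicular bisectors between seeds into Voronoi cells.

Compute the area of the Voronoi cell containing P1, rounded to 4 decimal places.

1. box [0,75]×[0,66]: [(0, 0) (75, 0) (75, 66) (0, 66)]
2. ⊥bis P1·P0 via (33.005,20.23): [(0, 0) (39.3944, 0) (18.5492, 66) (0, 66)]  |A|=1912.137
3. ⊥bis P1·P2 via (17.43,37.24): [(0, 42.2943) (0, 0) (39.3944, 0) (28.6612, 33.9832)]  |A|=1275.4767
4. ⊥bis P1·P3 via (26.855,14.21): [(25.4559, 34.9127) (0, 42.2943) (0, 0) (27.8153, 0)]  |A|=1023.8732
5. ⊥bis P1·P4 via (9.98,9.58): [(27.3177, 7.3635) (25.4559, 34.9127) (0, 42.2943) (0, 10.8559)]  |A|=773.1853
6. ⊥bis P1·P5 via (7.195,13.745): [(6.4544, 10.0307) (27.3177, 7.3635) (25.4559, 34.9127) (12.1828, 38.7615)]  |A|=486.5966
7. canonical 4-gon: [(6.4544, 10.0307) (27.3177, 7.3635) (25.4559, 34.9127) (12.1828, 38.7615)]
8. shoelace: 486.5966

Area of P1's cell: 486.5966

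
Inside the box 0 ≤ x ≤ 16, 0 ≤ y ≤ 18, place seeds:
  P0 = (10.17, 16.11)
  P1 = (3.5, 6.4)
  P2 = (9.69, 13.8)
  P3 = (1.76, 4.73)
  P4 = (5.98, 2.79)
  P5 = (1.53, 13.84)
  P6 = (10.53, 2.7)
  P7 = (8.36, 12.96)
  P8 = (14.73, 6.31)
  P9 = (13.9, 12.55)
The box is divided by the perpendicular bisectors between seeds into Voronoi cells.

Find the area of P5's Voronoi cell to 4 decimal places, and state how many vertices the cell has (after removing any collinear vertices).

1. box [0,16]×[0,18]: [(0, 0) (16, 0) (16, 18) (0, 18)]
2. ⊥bis P5·P0 via (5.85,14.975): [(0, 0) (9.7844, 0) (5.0552, 18) (0, 18)]  |A|=133.5568
3. ⊥bis P5·P1 via (2.515,10.12): [(0, 9.4541) (6.8257, 11.2614) (5.0552, 18) (0, 18)]  |A|=46.1985
4. ⊥bis P5·P2 via (5.61,13.82): [(0, 9.4541) (5.5959, 10.9358) (5.62, 15.8506) (5.0552, 18) (0, 18)]  |A|=43.1803
5. ⊥bis P5·P3 via (1.645,9.285): [(0, 9.4541) (5.5959, 10.9358) (5.62, 15.8506) (5.0552, 18) (0, 18)]  |A|=43.1803
6. ⊥bis P5·P4 via (3.755,8.315): [(0, 9.4541) (5.5959, 10.9358) (5.62, 15.8506) (5.0552, 18) (0, 18)]  |A|=43.1803
7. ⊥bis P5·P6 via (6.03,8.27): [(0, 9.4541) (5.5959, 10.9358) (5.62, 15.8506) (5.0552, 18) (0, 18)]  |A|=43.1803
8. ⊥bis P5·P7 via (4.945,13.4): [(0, 9.4541) (4.5933, 10.6703) (5.3789, 16.7679) (5.0552, 18) (0, 18)]  |A|=39.6246
9. ⊥bis P5·P8 via (8.13,10.075): [(0, 9.4541) (4.5933, 10.6703) (5.3789, 16.7679) (5.0552, 18) (0, 18)]  |A|=39.6246
10. ⊥bis P5·P9 via (7.715,13.195): [(0, 9.4541) (4.5933, 10.6703) (5.3789, 16.7679) (5.0552, 18) (0, 18)]  |A|=39.6246
11. canonical 5-gon: [(0, 9.4541) (4.5933, 10.6703) (5.3789, 16.7679) (5.0552, 18) (0, 18)]
12. shoelace: 39.6246

Area of P5's cell: 39.6246 (5 vertices)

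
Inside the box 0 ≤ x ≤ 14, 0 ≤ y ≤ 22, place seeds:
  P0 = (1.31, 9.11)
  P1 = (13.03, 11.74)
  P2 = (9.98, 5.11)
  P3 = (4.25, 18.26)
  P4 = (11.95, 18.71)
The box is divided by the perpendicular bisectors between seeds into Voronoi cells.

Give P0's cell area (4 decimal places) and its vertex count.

Area of P0's cell: 70.8288 (5 vertices)

1. box [0,14]×[0,22]: [(0, 0) (14, 0) (14, 22) (0, 22)]
2. ⊥bis P0·P1 via (7.17,10.425): [(0, 0) (9.5094, 0) (4.5725, 22) (0, 22)]  |A|=154.9013
3. ⊥bis P0·P2 via (5.645,7.11): [(0, 0) (2.3647, 0) (7.1714, 10.4186) (4.5725, 22) (0, 22)]  |A|=117.6827
4. ⊥bis P0·P3 via (2.78,13.685): [(0, 14.5782) (0, 0) (2.3647, 0) (7.1714, 10.4186) (6.7227, 12.4182)]  |A|=70.8288
5. ⊥bis P0·P4 via (6.63,13.91): [(0, 14.5782) (0, 0) (2.3647, 0) (7.1714, 10.4186) (6.7227, 12.4182)]  |A|=70.8288
6. canonical 5-gon: [(0, 14.5782) (0, 0) (2.3647, 0) (7.1714, 10.4186) (6.7227, 12.4182)]
7. shoelace: 70.8288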